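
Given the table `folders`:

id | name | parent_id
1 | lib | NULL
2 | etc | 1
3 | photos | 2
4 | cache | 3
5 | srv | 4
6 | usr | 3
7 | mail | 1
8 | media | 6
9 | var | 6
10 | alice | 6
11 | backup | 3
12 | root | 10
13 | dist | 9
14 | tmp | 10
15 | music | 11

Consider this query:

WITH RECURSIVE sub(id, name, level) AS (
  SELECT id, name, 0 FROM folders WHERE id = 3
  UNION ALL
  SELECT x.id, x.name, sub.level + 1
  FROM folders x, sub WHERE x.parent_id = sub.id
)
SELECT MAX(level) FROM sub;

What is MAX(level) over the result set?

Base: id=3 (photos) at level 0.
Iteration 1: rows with parent_id in {3} -> cache (id 4, level 1), usr (id 6, level 1), backup (id 11, level 1).
Iteration 2: rows with parent_id in {4,6,11} -> srv (id 5, level 2), media (id 8, level 2), var (id 9, level 2), alice (id 10, level 2), music (id 15, level 2).
Iteration 3: rows with parent_id in {5,8,9,10,15} -> root (id 12, level 3), dist (id 13, level 3), tmp (id 14, level 3).
Iteration 4: no rows with parent_id in {12,13,14}; recursion stops.
level values: 0, 1, 1, 1, 2, 2, 2, 2, 2, 3, 3, 3; the maximum is 3.

3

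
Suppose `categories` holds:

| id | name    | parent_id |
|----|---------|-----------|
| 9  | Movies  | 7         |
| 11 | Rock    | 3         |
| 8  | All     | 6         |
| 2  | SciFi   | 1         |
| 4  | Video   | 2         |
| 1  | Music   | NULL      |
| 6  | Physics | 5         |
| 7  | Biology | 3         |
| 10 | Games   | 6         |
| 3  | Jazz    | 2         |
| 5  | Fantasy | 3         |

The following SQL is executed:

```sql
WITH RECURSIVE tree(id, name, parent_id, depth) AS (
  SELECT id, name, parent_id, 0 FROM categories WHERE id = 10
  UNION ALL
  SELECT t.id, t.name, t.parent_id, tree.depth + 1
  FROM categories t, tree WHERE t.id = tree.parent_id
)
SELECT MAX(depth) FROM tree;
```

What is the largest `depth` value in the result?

5

Base: id=10 (Games), parent_id=6, depth 0.
Iteration 1: join on id=6 -> Physics (id 6, parent_id=5, depth 1).
Iteration 2: join on id=5 -> Fantasy (id 5, parent_id=3, depth 2).
Iteration 3: join on id=3 -> Jazz (id 3, parent_id=2, depth 3).
Iteration 4: join on id=2 -> SciFi (id 2, parent_id=1, depth 4).
Iteration 5: join on id=1 -> Music (id 1, parent_id=NULL, depth 5).
Iteration 6: parent_id is NULL; no match; recursion stops.
depth values: 0, 1, 2, 3, 4, 5; the maximum is 5.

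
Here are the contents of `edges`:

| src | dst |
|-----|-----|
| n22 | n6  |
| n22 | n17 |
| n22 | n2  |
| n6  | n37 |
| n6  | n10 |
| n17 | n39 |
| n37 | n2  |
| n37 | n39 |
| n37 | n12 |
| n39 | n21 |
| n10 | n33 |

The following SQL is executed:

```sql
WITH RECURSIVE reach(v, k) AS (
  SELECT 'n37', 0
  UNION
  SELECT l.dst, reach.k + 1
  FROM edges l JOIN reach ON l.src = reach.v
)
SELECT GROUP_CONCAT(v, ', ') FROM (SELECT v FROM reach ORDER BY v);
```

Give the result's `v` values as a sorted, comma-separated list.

n12, n2, n21, n37, n39

Base: (n37, k=0).
Iteration 1: edges from {n37} -> (n12, k=1), (n2, k=1), (n39, k=1).
Iteration 2: edges from {n12,n2,n39} -> (n21, k=2).
Iteration 3: no outgoing edges from {n21}; recursion stops.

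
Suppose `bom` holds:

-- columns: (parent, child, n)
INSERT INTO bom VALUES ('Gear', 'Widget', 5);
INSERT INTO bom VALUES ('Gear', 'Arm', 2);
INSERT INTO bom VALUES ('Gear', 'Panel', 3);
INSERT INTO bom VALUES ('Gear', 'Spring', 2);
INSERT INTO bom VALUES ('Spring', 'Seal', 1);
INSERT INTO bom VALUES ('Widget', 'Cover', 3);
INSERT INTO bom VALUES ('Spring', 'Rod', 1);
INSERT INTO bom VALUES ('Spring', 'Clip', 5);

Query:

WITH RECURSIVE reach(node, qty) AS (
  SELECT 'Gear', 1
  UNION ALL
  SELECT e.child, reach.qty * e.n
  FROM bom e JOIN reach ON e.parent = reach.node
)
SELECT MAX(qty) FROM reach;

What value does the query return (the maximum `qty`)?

Base: (Gear, qty=1).
Iteration 1: components of {Gear} -> Arm = 1*2 = 2, Panel = 1*3 = 3, Spring = 1*2 = 2, Widget = 1*5 = 5.
Iteration 2: components of {Arm,Panel,Spring,Widget} -> Clip = 2*5 = 10, Cover = 5*3 = 15, Rod = 2*1 = 2, Seal = 2*1 = 2.
Iteration 3: no further components; recursion stops.
qty values: 1, 5, 2, 3, 2, 15, 2, 2, 10; the maximum is 15.

15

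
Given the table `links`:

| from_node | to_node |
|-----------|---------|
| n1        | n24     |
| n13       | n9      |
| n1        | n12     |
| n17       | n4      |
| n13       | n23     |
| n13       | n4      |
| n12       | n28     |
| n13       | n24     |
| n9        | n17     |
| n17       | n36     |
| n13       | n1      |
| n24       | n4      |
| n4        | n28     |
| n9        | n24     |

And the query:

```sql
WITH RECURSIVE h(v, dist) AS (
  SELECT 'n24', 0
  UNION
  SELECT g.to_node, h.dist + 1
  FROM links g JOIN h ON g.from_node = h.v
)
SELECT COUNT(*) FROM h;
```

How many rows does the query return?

Base: (n24, dist=0).
Iteration 1: edges from {n24} -> (n4, dist=1).
Iteration 2: edges from {n4} -> (n28, dist=2).
Iteration 3: no outgoing edges from {n28}; recursion stops.
Total rows emitted: 3.

3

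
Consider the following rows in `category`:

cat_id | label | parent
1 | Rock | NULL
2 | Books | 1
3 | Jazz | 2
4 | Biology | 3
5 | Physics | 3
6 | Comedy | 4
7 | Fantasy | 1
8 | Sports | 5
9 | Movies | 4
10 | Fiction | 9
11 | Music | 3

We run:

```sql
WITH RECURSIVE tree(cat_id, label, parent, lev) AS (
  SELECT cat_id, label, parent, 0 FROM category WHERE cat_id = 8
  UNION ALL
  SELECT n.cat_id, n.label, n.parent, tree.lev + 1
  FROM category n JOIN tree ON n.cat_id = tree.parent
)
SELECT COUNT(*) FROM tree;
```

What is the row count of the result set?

Base: cat_id=8 (Sports), parent=5, lev 0.
Iteration 1: join on cat_id=5 -> Physics (id 5, parent=3, lev 1).
Iteration 2: join on cat_id=3 -> Jazz (id 3, parent=2, lev 2).
Iteration 3: join on cat_id=2 -> Books (id 2, parent=1, lev 3).
Iteration 4: join on cat_id=1 -> Rock (id 1, parent=NULL, lev 4).
Iteration 5: parent is NULL; no match; recursion stops.
Total rows emitted: 5.

5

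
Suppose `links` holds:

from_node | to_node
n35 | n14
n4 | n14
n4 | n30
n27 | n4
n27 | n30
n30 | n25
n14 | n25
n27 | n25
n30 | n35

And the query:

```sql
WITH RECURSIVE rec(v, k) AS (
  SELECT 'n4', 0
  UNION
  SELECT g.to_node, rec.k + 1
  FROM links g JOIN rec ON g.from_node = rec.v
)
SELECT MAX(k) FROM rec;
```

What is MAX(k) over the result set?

Base: (n4, k=0).
Iteration 1: edges from {n4} -> (n14, k=1), (n30, k=1).
Iteration 2: edges from {n14,n30} -> (n25, k=2), (n35, k=2). [UNION drops 1 duplicate row(s)]
Iteration 3: edges from {n25,n35} -> (n14, k=3).
Iteration 4: edges from {n14} -> (n25, k=4).
Iteration 5: no outgoing edges from {n25}; recursion stops.
k values: 0, 1, 1, 2, 2, 3, 4; the maximum is 4.

4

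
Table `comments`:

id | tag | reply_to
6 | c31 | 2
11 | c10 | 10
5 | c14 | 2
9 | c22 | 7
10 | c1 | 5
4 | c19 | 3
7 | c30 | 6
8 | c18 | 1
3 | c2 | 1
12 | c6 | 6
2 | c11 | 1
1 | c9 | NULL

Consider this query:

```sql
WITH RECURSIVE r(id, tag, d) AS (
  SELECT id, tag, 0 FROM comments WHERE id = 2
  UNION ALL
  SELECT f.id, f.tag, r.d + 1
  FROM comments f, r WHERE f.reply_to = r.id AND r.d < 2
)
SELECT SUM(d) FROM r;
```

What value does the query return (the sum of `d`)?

8

Base: id=2 (c11) at d 0.
Iteration 1: rows with reply_to in {2} -> c14 (id 5, d 1), c31 (id 6, d 1).
Iteration 2: rows with reply_to in {5,6} -> c30 (id 7, d 2), c1 (id 10, d 2), c6 (id 12, d 2).
Iteration 3: d < 2 fails for all current rows; recursion stops.
SUM(d) = 0 + 1 + 1 + 2 + 2 + 2 = 8.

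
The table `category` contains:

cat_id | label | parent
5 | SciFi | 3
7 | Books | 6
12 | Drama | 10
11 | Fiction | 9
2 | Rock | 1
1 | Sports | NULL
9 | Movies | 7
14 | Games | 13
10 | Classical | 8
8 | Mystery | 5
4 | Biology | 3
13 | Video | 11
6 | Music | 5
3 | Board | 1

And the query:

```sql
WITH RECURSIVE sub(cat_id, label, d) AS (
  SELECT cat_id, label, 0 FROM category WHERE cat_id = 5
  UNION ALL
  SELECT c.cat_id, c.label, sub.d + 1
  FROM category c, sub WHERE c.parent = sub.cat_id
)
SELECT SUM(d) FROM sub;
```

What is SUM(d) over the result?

Base: cat_id=5 (SciFi) at d 0.
Iteration 1: rows with parent in {5} -> Music (id 6, d 1), Mystery (id 8, d 1).
Iteration 2: rows with parent in {6,8} -> Books (id 7, d 2), Classical (id 10, d 2).
Iteration 3: rows with parent in {7,10} -> Movies (id 9, d 3), Drama (id 12, d 3).
Iteration 4: rows with parent in {9,12} -> Fiction (id 11, d 4).
Iteration 5: rows with parent in {11} -> Video (id 13, d 5).
Iteration 6: rows with parent in {13} -> Games (id 14, d 6).
Iteration 7: no rows with parent in {14}; recursion stops.
SUM(d) = 0 + 1 + 1 + 2 + 2 + 3 + 3 + 4 + 5 + 6 = 27.

27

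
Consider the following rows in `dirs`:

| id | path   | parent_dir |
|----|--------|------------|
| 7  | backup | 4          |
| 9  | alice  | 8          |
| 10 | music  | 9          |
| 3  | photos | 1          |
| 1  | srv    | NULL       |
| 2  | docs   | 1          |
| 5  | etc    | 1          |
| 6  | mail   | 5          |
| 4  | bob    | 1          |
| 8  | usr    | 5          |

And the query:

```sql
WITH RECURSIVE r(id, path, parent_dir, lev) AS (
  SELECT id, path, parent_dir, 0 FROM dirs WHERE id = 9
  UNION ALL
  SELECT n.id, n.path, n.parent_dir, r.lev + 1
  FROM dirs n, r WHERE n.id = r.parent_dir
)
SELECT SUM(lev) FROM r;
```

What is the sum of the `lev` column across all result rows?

6

Base: id=9 (alice), parent_dir=8, lev 0.
Iteration 1: join on id=8 -> usr (id 8, parent_dir=5, lev 1).
Iteration 2: join on id=5 -> etc (id 5, parent_dir=1, lev 2).
Iteration 3: join on id=1 -> srv (id 1, parent_dir=NULL, lev 3).
Iteration 4: parent_dir is NULL; no match; recursion stops.
SUM(lev) = 0 + 1 + 2 + 3 = 6.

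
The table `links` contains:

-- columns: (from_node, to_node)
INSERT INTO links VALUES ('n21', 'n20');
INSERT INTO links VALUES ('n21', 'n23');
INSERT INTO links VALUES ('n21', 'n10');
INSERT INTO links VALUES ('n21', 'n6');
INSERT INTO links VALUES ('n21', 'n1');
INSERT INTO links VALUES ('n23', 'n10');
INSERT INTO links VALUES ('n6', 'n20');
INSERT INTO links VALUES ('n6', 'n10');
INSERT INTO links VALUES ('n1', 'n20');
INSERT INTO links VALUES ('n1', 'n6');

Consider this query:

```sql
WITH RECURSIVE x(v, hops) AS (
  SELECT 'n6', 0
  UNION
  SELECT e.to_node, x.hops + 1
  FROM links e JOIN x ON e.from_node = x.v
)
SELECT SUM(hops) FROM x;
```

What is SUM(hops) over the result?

Base: (n6, hops=0).
Iteration 1: edges from {n6} -> (n10, hops=1), (n20, hops=1).
Iteration 2: no outgoing edges from {n10,n20}; recursion stops.
SUM(hops) = 0 + 1 + 1 = 2.

2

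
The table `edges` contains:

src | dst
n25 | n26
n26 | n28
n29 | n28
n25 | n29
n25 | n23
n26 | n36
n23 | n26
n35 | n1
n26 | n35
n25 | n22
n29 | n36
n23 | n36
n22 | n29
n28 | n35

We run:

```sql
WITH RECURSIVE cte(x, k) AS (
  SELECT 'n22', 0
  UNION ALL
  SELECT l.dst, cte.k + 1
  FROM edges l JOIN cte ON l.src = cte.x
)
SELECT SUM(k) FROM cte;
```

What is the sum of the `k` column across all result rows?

Base: (n22, k=0).
Iteration 1: edges from {n22} -> (n29, k=1).
Iteration 2: edges from {n29} -> (n28, k=2), (n36, k=2).
Iteration 3: edges from {n28,n36} -> (n35, k=3).
Iteration 4: edges from {n35} -> (n1, k=4).
Iteration 5: no outgoing edges from {n1}; recursion stops.
SUM(k) = 0 + 1 + 2 + 2 + 3 + 4 = 12.

12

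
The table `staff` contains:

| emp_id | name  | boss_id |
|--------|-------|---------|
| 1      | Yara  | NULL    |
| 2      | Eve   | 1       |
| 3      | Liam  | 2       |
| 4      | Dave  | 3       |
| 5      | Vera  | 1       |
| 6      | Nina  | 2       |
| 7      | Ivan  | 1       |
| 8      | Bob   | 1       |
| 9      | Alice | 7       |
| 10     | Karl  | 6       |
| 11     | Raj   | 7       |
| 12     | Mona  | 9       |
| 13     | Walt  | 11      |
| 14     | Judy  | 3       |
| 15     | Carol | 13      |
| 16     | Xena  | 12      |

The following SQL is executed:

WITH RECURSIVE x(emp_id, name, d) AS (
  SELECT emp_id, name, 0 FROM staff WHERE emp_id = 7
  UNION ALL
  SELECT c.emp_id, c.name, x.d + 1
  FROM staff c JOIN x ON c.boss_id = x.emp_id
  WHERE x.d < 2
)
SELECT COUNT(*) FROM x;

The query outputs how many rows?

Base: emp_id=7 (Ivan) at d 0.
Iteration 1: rows with boss_id in {7} -> Alice (id 9, d 1), Raj (id 11, d 1).
Iteration 2: rows with boss_id in {9,11} -> Mona (id 12, d 2), Walt (id 13, d 2).
Iteration 3: d < 2 fails for all current rows; recursion stops.
Total rows emitted: 5.

5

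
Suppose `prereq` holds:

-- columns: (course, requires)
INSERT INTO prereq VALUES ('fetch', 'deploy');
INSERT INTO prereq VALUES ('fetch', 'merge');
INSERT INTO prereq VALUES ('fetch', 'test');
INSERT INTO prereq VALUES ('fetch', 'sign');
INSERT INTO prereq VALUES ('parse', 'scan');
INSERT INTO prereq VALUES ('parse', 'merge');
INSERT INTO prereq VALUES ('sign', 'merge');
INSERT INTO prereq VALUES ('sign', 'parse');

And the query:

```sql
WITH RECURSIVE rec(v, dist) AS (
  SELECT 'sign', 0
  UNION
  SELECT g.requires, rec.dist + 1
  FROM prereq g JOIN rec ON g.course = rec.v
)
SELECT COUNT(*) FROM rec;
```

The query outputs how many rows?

Base: (sign, dist=0).
Iteration 1: edges from {sign} -> (merge, dist=1), (parse, dist=1).
Iteration 2: edges from {merge,parse} -> (merge, dist=2), (scan, dist=2).
Iteration 3: no outgoing edges from {merge,scan}; recursion stops.
Total rows emitted: 5.

5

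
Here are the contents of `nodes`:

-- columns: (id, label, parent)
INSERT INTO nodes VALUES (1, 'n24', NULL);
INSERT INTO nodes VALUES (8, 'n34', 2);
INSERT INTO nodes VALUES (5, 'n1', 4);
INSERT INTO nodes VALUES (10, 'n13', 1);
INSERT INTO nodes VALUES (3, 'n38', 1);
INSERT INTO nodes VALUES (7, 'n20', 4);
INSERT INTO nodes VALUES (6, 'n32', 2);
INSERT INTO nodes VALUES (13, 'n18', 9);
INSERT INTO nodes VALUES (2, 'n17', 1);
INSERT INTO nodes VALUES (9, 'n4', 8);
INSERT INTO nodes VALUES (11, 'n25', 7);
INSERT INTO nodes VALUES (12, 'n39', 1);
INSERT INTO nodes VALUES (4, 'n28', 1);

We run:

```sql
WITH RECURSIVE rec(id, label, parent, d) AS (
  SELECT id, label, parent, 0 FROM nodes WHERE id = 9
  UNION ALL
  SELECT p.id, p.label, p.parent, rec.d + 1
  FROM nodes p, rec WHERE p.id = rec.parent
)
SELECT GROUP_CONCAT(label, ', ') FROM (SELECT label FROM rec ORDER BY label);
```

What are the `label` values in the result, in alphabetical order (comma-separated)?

Base: id=9 (n4), parent=8, d 0.
Iteration 1: join on id=8 -> n34 (id 8, parent=2, d 1).
Iteration 2: join on id=2 -> n17 (id 2, parent=1, d 2).
Iteration 3: join on id=1 -> n24 (id 1, parent=NULL, d 3).
Iteration 4: parent is NULL; no match; recursion stops.

n17, n24, n34, n4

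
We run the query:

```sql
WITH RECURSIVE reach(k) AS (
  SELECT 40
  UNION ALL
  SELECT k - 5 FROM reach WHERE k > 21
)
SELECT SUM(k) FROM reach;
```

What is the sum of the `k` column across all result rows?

150

Base: k=40.
Iteration 1: 40 > 21 holds -> k = 40 - 5 = 35.
Iteration 2: 35 > 21 holds -> k = 35 - 5 = 30.
Iteration 3: 30 > 21 holds -> k = 30 - 5 = 25.
Iteration 4: 25 > 21 holds -> k = 25 - 5 = 20.
Iteration 5: 20 > 21 fails; recursion stops.
SUM(k) = 40 + 35 + 30 + 25 + 20 = 150.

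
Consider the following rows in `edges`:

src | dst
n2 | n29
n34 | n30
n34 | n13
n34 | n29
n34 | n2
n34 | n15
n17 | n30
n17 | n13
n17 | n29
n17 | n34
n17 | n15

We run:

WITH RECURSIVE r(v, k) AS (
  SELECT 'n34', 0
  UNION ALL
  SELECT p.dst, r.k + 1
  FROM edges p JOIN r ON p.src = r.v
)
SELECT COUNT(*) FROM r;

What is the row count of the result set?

7

Base: (n34, k=0).
Iteration 1: edges from {n34} -> (n13, k=1), (n15, k=1), (n2, k=1), (n29, k=1), (n30, k=1).
Iteration 2: edges from {n13,n15,n2,n29,n30} -> (n29, k=2).
Iteration 3: no outgoing edges from {n29}; recursion stops.
Total rows emitted: 7.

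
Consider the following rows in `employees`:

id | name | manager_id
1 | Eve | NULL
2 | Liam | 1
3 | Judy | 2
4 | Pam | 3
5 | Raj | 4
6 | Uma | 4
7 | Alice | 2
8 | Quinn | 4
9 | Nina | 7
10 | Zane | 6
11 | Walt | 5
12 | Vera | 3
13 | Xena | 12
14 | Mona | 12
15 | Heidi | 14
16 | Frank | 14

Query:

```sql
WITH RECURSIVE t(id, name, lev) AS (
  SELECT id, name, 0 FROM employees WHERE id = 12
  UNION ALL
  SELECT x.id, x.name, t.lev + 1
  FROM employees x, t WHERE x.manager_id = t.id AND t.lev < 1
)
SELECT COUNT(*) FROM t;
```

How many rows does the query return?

3

Base: id=12 (Vera) at lev 0.
Iteration 1: rows with manager_id in {12} -> Xena (id 13, lev 1), Mona (id 14, lev 1).
Iteration 2: lev < 1 fails for all current rows; recursion stops.
Total rows emitted: 3.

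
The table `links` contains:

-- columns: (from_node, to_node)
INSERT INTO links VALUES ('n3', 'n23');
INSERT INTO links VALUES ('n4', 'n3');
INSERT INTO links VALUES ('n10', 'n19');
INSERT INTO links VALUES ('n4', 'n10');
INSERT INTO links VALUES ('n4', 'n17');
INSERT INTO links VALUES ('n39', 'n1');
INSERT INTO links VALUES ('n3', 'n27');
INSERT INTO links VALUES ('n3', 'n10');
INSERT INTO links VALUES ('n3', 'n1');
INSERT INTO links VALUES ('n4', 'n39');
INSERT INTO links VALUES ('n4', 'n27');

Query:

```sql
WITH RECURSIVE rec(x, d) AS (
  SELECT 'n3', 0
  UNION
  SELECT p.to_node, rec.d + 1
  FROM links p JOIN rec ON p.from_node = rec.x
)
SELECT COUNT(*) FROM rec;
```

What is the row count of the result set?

Base: (n3, d=0).
Iteration 1: edges from {n3} -> (n1, d=1), (n10, d=1), (n23, d=1), (n27, d=1).
Iteration 2: edges from {n1,n10,n23,n27} -> (n19, d=2).
Iteration 3: no outgoing edges from {n19}; recursion stops.
Total rows emitted: 6.

6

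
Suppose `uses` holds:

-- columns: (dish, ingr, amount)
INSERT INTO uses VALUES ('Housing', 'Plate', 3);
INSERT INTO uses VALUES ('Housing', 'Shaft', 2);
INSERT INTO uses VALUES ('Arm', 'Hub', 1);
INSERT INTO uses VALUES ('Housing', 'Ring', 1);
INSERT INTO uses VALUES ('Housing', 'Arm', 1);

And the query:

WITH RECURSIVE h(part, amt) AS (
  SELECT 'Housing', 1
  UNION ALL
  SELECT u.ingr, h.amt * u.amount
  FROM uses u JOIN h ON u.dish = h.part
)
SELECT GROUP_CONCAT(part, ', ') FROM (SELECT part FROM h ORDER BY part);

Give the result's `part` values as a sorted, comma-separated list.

Base: (Housing, amt=1).
Iteration 1: components of {Housing} -> Arm = 1*1 = 1, Plate = 1*3 = 3, Ring = 1*1 = 1, Shaft = 1*2 = 2.
Iteration 2: components of {Arm,Plate,Ring,Shaft} -> Hub = 1*1 = 1.
Iteration 3: no further components; recursion stops.

Arm, Housing, Hub, Plate, Ring, Shaft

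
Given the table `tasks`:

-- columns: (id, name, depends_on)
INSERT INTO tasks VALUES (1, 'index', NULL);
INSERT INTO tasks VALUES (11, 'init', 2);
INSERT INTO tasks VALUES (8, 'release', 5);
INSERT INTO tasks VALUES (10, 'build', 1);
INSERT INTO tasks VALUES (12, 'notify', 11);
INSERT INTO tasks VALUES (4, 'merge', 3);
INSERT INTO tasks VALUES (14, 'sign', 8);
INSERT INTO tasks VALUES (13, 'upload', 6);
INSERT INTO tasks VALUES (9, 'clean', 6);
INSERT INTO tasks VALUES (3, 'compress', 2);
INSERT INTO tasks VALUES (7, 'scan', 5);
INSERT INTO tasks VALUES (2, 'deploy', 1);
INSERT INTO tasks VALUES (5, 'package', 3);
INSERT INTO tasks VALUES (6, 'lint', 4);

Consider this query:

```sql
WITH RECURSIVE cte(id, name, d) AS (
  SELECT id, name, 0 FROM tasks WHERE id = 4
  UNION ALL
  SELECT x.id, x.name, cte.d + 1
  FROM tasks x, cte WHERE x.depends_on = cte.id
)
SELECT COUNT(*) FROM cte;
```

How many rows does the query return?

4

Base: id=4 (merge) at d 0.
Iteration 1: rows with depends_on in {4} -> lint (id 6, d 1).
Iteration 2: rows with depends_on in {6} -> clean (id 9, d 2), upload (id 13, d 2).
Iteration 3: no rows with depends_on in {9,13}; recursion stops.
Total rows emitted: 4.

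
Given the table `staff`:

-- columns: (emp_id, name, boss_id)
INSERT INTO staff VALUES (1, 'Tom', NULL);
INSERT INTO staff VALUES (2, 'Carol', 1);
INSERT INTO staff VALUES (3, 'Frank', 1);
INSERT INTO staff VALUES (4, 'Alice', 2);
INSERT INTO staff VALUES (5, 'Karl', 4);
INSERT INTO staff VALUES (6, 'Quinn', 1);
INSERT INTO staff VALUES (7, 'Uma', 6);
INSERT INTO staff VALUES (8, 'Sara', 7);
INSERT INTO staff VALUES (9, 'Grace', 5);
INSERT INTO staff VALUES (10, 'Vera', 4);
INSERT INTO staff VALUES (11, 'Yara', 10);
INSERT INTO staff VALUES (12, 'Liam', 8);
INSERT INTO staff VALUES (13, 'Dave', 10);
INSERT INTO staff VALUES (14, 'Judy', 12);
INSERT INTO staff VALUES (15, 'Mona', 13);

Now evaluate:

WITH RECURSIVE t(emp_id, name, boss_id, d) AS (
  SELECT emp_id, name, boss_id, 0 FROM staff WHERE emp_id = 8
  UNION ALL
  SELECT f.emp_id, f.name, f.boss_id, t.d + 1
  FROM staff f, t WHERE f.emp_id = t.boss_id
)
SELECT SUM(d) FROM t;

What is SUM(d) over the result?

Base: emp_id=8 (Sara), boss_id=7, d 0.
Iteration 1: join on emp_id=7 -> Uma (id 7, boss_id=6, d 1).
Iteration 2: join on emp_id=6 -> Quinn (id 6, boss_id=1, d 2).
Iteration 3: join on emp_id=1 -> Tom (id 1, boss_id=NULL, d 3).
Iteration 4: boss_id is NULL; no match; recursion stops.
SUM(d) = 0 + 1 + 2 + 3 = 6.

6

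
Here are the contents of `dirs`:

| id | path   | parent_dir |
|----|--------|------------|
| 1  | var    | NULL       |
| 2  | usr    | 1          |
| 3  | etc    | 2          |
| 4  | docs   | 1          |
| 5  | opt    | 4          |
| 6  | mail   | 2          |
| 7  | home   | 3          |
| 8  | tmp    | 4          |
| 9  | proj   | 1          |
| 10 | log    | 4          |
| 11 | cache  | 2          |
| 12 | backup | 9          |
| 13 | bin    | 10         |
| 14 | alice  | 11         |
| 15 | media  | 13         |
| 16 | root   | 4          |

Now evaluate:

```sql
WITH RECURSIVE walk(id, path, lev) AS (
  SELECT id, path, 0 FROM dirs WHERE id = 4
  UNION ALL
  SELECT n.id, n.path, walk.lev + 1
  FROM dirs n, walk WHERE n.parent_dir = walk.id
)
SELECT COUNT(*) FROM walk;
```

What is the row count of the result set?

7

Base: id=4 (docs) at lev 0.
Iteration 1: rows with parent_dir in {4} -> opt (id 5, lev 1), tmp (id 8, lev 1), log (id 10, lev 1), root (id 16, lev 1).
Iteration 2: rows with parent_dir in {5,8,10,16} -> bin (id 13, lev 2).
Iteration 3: rows with parent_dir in {13} -> media (id 15, lev 3).
Iteration 4: no rows with parent_dir in {15}; recursion stops.
Total rows emitted: 7.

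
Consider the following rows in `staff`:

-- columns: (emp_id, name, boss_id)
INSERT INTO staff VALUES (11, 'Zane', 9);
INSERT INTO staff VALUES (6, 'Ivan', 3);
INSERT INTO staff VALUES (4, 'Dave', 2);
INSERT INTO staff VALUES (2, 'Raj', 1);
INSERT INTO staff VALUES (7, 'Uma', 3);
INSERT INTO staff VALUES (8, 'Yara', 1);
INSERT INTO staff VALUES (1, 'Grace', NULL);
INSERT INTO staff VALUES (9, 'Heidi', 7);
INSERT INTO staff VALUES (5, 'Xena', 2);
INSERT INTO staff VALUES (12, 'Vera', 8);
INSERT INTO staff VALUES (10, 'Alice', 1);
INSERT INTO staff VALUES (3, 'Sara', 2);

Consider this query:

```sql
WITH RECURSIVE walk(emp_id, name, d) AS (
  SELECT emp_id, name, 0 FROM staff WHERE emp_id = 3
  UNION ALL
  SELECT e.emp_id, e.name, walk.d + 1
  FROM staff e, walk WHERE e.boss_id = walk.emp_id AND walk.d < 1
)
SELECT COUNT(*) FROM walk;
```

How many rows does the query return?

Base: emp_id=3 (Sara) at d 0.
Iteration 1: rows with boss_id in {3} -> Ivan (id 6, d 1), Uma (id 7, d 1).
Iteration 2: d < 1 fails for all current rows; recursion stops.
Total rows emitted: 3.

3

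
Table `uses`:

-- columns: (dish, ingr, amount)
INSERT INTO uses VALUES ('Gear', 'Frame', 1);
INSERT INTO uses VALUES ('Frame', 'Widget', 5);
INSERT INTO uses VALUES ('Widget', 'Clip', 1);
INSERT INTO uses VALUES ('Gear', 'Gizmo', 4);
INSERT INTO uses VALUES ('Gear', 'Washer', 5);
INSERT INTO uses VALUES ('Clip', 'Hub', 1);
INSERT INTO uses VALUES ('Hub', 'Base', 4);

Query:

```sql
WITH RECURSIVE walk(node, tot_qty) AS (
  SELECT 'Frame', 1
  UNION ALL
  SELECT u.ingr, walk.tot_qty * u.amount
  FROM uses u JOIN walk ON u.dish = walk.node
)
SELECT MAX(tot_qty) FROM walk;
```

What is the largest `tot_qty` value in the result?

20

Base: (Frame, tot_qty=1).
Iteration 1: components of {Frame} -> Widget = 1*5 = 5.
Iteration 2: components of {Widget} -> Clip = 5*1 = 5.
Iteration 3: components of {Clip} -> Hub = 5*1 = 5.
Iteration 4: components of {Hub} -> Base = 5*4 = 20.
Iteration 5: no further components; recursion stops.
tot_qty values: 1, 5, 5, 5, 20; the maximum is 20.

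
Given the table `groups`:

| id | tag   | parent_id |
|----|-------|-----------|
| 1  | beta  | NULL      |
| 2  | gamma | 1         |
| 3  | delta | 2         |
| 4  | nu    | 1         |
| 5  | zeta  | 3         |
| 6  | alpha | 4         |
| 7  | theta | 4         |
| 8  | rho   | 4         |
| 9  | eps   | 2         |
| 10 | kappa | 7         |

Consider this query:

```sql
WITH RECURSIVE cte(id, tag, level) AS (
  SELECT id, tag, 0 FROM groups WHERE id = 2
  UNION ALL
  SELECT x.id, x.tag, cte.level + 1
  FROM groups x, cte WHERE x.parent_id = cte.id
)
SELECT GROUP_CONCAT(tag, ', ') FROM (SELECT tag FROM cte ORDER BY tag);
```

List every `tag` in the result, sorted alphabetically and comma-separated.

Base: id=2 (gamma) at level 0.
Iteration 1: rows with parent_id in {2} -> delta (id 3, level 1), eps (id 9, level 1).
Iteration 2: rows with parent_id in {3,9} -> zeta (id 5, level 2).
Iteration 3: no rows with parent_id in {5}; recursion stops.

delta, eps, gamma, zeta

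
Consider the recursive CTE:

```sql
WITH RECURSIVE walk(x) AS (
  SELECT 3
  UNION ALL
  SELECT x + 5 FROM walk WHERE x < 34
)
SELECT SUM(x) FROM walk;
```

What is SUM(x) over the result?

Base: x=3.
Iteration 1: 3 < 34 holds -> x = 3 + 5 = 8.
Iteration 2: 8 < 34 holds -> x = 8 + 5 = 13.
Iteration 3: 13 < 34 holds -> x = 13 + 5 = 18.
Iteration 4: 18 < 34 holds -> x = 18 + 5 = 23.
Iteration 5: 23 < 34 holds -> x = 23 + 5 = 28.
Iteration 6: 28 < 34 holds -> x = 28 + 5 = 33.
Iteration 7: 33 < 34 holds -> x = 33 + 5 = 38.
Iteration 8: 38 < 34 fails; recursion stops.
SUM(x) = 3 + 8 + 13 + 18 + 23 + 28 + 33 + 38 = 164.

164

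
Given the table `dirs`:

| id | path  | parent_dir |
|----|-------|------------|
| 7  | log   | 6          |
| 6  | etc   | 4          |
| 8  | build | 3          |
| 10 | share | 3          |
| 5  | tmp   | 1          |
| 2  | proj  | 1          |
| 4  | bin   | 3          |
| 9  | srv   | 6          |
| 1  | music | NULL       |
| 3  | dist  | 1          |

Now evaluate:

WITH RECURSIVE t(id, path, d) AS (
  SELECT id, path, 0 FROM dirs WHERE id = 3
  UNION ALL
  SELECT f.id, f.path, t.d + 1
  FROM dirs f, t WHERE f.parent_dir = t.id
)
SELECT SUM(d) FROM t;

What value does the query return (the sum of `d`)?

Base: id=3 (dist) at d 0.
Iteration 1: rows with parent_dir in {3} -> bin (id 4, d 1), build (id 8, d 1), share (id 10, d 1).
Iteration 2: rows with parent_dir in {4,8,10} -> etc (id 6, d 2).
Iteration 3: rows with parent_dir in {6} -> log (id 7, d 3), srv (id 9, d 3).
Iteration 4: no rows with parent_dir in {7,9}; recursion stops.
SUM(d) = 0 + 1 + 1 + 1 + 2 + 3 + 3 = 11.

11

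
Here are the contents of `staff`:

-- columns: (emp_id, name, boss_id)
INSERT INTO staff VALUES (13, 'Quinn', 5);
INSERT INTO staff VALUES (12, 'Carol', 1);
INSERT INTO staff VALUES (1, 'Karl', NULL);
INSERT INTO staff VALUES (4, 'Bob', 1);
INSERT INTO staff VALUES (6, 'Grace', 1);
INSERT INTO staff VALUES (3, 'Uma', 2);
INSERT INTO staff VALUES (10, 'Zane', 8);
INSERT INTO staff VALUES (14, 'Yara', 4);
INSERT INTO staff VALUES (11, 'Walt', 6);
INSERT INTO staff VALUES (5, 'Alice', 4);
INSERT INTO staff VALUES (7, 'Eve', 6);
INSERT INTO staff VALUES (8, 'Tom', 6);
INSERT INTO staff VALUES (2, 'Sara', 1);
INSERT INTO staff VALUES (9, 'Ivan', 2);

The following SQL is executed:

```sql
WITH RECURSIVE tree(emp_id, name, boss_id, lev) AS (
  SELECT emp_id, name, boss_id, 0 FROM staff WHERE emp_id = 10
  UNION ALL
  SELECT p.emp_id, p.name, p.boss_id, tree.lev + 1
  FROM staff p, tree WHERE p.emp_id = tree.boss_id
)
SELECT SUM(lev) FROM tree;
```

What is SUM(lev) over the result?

Base: emp_id=10 (Zane), boss_id=8, lev 0.
Iteration 1: join on emp_id=8 -> Tom (id 8, boss_id=6, lev 1).
Iteration 2: join on emp_id=6 -> Grace (id 6, boss_id=1, lev 2).
Iteration 3: join on emp_id=1 -> Karl (id 1, boss_id=NULL, lev 3).
Iteration 4: boss_id is NULL; no match; recursion stops.
SUM(lev) = 0 + 1 + 2 + 3 = 6.

6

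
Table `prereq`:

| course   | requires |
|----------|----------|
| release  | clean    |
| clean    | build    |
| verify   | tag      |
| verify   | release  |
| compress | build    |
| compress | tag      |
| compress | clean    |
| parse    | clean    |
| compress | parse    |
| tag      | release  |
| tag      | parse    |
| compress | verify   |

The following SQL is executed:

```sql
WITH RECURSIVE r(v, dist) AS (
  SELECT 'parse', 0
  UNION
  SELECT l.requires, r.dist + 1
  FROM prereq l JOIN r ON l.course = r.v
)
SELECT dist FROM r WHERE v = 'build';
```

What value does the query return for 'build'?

2

Base: (parse, dist=0).
Iteration 1: edges from {parse} -> (clean, dist=1).
Iteration 2: edges from {clean} -> (build, dist=2).
Iteration 3: no outgoing edges from {build}; recursion stops.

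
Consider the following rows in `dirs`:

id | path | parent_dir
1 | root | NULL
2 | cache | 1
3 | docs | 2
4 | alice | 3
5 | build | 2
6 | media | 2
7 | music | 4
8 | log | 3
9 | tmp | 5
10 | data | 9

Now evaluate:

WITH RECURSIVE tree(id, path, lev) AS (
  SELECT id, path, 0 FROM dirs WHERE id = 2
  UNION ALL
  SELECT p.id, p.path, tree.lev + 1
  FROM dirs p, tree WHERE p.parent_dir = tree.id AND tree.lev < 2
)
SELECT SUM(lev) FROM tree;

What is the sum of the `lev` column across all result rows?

Base: id=2 (cache) at lev 0.
Iteration 1: rows with parent_dir in {2} -> docs (id 3, lev 1), build (id 5, lev 1), media (id 6, lev 1).
Iteration 2: rows with parent_dir in {3,5,6} -> alice (id 4, lev 2), log (id 8, lev 2), tmp (id 9, lev 2).
Iteration 3: lev < 2 fails for all current rows; recursion stops.
SUM(lev) = 0 + 1 + 1 + 1 + 2 + 2 + 2 = 9.

9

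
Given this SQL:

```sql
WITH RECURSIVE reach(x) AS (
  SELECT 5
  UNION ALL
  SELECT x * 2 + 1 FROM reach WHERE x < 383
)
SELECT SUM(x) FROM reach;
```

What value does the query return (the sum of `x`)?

755

Base: x=5.
Iteration 1: 5 < 383 holds -> x = 5 * 2 + 1 = 11.
Iteration 2: 11 < 383 holds -> x = 11 * 2 + 1 = 23.
Iteration 3: 23 < 383 holds -> x = 23 * 2 + 1 = 47.
Iteration 4: 47 < 383 holds -> x = 47 * 2 + 1 = 95.
Iteration 5: 95 < 383 holds -> x = 95 * 2 + 1 = 191.
Iteration 6: 191 < 383 holds -> x = 191 * 2 + 1 = 383.
Iteration 7: 383 < 383 fails; recursion stops.
SUM(x) = 5 + 11 + 23 + 47 + 95 + 191 + 383 = 755.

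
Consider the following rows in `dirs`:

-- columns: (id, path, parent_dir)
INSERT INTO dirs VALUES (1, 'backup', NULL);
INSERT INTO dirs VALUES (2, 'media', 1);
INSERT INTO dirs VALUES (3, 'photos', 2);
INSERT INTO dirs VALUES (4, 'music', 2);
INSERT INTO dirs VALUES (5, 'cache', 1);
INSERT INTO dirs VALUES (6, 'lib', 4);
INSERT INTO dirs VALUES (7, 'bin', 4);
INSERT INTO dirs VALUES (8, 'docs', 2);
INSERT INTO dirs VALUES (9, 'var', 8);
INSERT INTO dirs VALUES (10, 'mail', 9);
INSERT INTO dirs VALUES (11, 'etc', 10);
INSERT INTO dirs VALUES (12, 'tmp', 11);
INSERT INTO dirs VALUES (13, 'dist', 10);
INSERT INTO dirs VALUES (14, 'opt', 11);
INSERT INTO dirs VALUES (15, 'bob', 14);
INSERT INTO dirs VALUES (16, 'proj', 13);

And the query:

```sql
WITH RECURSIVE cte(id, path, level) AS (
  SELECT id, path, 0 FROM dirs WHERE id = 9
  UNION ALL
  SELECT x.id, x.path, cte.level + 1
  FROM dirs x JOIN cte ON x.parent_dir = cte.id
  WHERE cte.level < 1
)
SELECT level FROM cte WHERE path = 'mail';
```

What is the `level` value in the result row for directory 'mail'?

1

Base: id=9 (var) at level 0.
Iteration 1: rows with parent_dir in {9} -> mail (id 10, level 1).
Iteration 2: level < 1 fails for all current rows; recursion stops.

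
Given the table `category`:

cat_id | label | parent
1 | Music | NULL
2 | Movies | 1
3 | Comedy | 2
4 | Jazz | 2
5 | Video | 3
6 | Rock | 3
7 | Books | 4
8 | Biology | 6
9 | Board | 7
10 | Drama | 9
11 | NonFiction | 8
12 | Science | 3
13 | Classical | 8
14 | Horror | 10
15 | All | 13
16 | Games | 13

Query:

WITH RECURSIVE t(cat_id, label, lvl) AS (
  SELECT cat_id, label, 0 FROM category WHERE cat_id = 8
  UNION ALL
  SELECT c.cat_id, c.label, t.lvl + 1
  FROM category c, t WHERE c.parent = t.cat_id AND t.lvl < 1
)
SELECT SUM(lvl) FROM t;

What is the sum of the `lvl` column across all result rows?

2

Base: cat_id=8 (Biology) at lvl 0.
Iteration 1: rows with parent in {8} -> NonFiction (id 11, lvl 1), Classical (id 13, lvl 1).
Iteration 2: lvl < 1 fails for all current rows; recursion stops.
SUM(lvl) = 0 + 1 + 1 = 2.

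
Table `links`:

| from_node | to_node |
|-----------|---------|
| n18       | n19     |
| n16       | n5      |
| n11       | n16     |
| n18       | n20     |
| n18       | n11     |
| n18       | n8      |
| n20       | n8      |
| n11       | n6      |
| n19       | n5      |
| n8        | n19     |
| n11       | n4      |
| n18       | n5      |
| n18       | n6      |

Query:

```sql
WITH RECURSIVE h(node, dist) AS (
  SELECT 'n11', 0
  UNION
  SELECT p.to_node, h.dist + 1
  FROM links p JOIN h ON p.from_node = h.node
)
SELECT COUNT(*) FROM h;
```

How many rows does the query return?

5

Base: (n11, dist=0).
Iteration 1: edges from {n11} -> (n16, dist=1), (n4, dist=1), (n6, dist=1).
Iteration 2: edges from {n16,n4,n6} -> (n5, dist=2).
Iteration 3: no outgoing edges from {n5}; recursion stops.
Total rows emitted: 5.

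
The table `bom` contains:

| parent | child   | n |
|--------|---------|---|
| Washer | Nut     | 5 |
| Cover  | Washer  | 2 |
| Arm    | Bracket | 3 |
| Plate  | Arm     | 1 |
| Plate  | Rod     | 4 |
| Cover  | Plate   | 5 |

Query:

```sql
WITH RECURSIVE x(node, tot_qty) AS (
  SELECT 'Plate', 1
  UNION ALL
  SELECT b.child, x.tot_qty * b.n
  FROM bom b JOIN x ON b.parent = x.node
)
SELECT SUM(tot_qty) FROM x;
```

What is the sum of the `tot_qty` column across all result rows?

9

Base: (Plate, tot_qty=1).
Iteration 1: components of {Plate} -> Arm = 1*1 = 1, Rod = 1*4 = 4.
Iteration 2: components of {Arm,Rod} -> Bracket = 1*3 = 3.
Iteration 3: no further components; recursion stops.
SUM(tot_qty) = 1 + 1 + 4 + 3 = 9.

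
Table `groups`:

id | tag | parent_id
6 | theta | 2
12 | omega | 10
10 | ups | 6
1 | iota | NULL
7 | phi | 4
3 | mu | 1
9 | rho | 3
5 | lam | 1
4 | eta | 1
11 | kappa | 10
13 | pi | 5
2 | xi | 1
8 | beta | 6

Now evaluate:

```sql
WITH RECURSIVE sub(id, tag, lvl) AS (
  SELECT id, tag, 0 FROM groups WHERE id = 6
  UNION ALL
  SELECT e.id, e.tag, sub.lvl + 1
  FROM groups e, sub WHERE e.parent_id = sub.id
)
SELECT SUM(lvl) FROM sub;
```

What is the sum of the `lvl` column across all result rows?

Base: id=6 (theta) at lvl 0.
Iteration 1: rows with parent_id in {6} -> beta (id 8, lvl 1), ups (id 10, lvl 1).
Iteration 2: rows with parent_id in {8,10} -> kappa (id 11, lvl 2), omega (id 12, lvl 2).
Iteration 3: no rows with parent_id in {11,12}; recursion stops.
SUM(lvl) = 0 + 1 + 1 + 2 + 2 = 6.

6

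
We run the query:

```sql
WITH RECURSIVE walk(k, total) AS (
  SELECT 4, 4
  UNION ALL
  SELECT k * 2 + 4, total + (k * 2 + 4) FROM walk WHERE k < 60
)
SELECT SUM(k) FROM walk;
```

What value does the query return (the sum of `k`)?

Base: k=4, total=4.
Iteration 1: 4 < 60 holds -> k = 4 * 2 + 4 = 12, total = 4 + 12 = 16.
Iteration 2: 12 < 60 holds -> k = 12 * 2 + 4 = 28, total = 16 + 28 = 44.
Iteration 3: 28 < 60 holds -> k = 28 * 2 + 4 = 60, total = 44 + 60 = 104.
Iteration 4: 60 < 60 fails; recursion stops.
SUM(k) = 4 + 12 + 28 + 60 = 104.

104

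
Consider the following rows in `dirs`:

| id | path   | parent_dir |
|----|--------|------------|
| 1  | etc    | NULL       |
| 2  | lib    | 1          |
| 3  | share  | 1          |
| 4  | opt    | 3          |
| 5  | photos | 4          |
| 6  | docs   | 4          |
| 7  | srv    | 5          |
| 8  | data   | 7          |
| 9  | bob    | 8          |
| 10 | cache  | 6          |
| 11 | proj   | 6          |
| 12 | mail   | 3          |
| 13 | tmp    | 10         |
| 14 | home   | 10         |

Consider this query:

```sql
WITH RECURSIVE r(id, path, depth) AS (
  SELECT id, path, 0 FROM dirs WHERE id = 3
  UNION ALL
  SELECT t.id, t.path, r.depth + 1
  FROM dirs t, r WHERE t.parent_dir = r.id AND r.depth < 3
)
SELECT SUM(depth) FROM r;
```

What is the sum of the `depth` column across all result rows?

Base: id=3 (share) at depth 0.
Iteration 1: rows with parent_dir in {3} -> opt (id 4, depth 1), mail (id 12, depth 1).
Iteration 2: rows with parent_dir in {4,12} -> photos (id 5, depth 2), docs (id 6, depth 2).
Iteration 3: rows with parent_dir in {5,6} -> srv (id 7, depth 3), cache (id 10, depth 3), proj (id 11, depth 3).
Iteration 4: depth < 3 fails for all current rows; recursion stops.
SUM(depth) = 0 + 1 + 1 + 2 + 2 + 3 + 3 + 3 = 15.

15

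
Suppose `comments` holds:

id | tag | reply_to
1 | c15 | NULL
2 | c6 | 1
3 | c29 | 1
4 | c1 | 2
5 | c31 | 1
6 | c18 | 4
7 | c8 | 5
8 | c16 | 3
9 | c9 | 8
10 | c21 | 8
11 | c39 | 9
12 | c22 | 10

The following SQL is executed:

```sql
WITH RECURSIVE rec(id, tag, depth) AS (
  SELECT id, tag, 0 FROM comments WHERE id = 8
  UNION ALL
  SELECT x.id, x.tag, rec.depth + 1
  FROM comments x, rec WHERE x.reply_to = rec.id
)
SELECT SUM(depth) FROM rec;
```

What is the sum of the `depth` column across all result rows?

Base: id=8 (c16) at depth 0.
Iteration 1: rows with reply_to in {8} -> c9 (id 9, depth 1), c21 (id 10, depth 1).
Iteration 2: rows with reply_to in {9,10} -> c39 (id 11, depth 2), c22 (id 12, depth 2).
Iteration 3: no rows with reply_to in {11,12}; recursion stops.
SUM(depth) = 0 + 1 + 1 + 2 + 2 = 6.

6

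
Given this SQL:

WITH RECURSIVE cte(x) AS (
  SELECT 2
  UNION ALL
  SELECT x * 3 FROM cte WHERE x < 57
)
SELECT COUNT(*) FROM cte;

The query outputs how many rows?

5

Base: x=2.
Iteration 1: 2 < 57 holds -> x = 2 * 3 = 6.
Iteration 2: 6 < 57 holds -> x = 6 * 3 = 18.
Iteration 3: 18 < 57 holds -> x = 18 * 3 = 54.
Iteration 4: 54 < 57 holds -> x = 54 * 3 = 162.
Iteration 5: 162 < 57 fails; recursion stops.
Total rows emitted: 5.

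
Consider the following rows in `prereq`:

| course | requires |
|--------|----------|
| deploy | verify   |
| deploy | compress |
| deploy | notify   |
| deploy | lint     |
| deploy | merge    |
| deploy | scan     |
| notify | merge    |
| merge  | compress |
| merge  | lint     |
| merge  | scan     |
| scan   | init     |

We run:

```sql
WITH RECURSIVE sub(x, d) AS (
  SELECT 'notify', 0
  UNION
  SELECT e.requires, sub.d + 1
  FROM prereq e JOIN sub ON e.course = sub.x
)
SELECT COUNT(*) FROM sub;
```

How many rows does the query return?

6

Base: (notify, d=0).
Iteration 1: edges from {notify} -> (merge, d=1).
Iteration 2: edges from {merge} -> (compress, d=2), (lint, d=2), (scan, d=2).
Iteration 3: edges from {compress,lint,scan} -> (init, d=3).
Iteration 4: no outgoing edges from {init}; recursion stops.
Total rows emitted: 6.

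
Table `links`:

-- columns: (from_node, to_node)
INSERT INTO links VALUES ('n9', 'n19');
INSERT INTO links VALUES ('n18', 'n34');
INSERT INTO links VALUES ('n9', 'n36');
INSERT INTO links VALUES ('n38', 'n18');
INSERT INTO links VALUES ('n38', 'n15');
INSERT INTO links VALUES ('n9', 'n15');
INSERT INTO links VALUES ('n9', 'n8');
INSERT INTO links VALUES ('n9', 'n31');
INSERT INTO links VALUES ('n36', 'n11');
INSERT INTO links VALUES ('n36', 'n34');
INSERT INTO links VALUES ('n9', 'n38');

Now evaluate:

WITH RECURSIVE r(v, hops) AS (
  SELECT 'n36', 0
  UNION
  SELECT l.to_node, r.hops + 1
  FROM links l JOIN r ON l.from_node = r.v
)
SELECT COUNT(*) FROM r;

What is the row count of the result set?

3

Base: (n36, hops=0).
Iteration 1: edges from {n36} -> (n11, hops=1), (n34, hops=1).
Iteration 2: no outgoing edges from {n11,n34}; recursion stops.
Total rows emitted: 3.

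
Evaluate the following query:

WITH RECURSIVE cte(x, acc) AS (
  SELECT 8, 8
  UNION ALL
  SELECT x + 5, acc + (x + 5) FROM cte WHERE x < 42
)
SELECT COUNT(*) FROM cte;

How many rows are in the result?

8

Base: x=8, acc=8.
Iteration 1: 8 < 42 holds -> x = 8 + 5 = 13, acc = 8 + 13 = 21.
Iteration 2: 13 < 42 holds -> x = 13 + 5 = 18, acc = 21 + 18 = 39.
Iteration 3: 18 < 42 holds -> x = 18 + 5 = 23, acc = 39 + 23 = 62.
Iteration 4: 23 < 42 holds -> x = 23 + 5 = 28, acc = 62 + 28 = 90.
Iteration 5: 28 < 42 holds -> x = 28 + 5 = 33, acc = 90 + 33 = 123.
Iteration 6: 33 < 42 holds -> x = 33 + 5 = 38, acc = 123 + 38 = 161.
Iteration 7: 38 < 42 holds -> x = 38 + 5 = 43, acc = 161 + 43 = 204.
Iteration 8: 43 < 42 fails; recursion stops.
Total rows emitted: 8.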